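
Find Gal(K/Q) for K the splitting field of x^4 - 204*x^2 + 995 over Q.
Gal(K/Q) = V_4 (Klein four-group, Z/2Z × Z/2Z)

f factors as (x^2 - 199)(x^2 - 5), so the splitting field is K = Q(sqrt(199), sqrt(5)). The elements 199, 5, 995 are all non-squares in Q, so sqrt(199) and sqrt(5) generate independent quadratic extensions. Thus [K:Q] = 4 and Gal(K/Q) is generated by the two order-2 automorphisms sqrt(199) ↦ -sqrt(199) and sqrt(5) ↦ -sqrt(5), giving V_4.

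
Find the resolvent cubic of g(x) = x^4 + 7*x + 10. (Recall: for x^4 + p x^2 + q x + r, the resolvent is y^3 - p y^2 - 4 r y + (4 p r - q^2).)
h(y) = y^3 - 40*y - 49

Identify coefficients: p = 0, q = 7, r = 10.
Plug into h(y) = y^3 - p y^2 - 4 r y + (4 p r - q^2):
  h(y) = y^3 - (0) y^2 - 4*(10) y + (4*(0)*(10) - (7)^2)
       = y^3 + (0) y^2 + (-40) y + (-49).
Simplifying: h(y) = y^3 - 40*y - 49.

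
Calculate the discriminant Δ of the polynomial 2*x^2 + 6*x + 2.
Δ = 20

For a quadratic a x^2 + b x + c the discriminant is Δ = b^2 - 4ac = (6)^2 - 4*(2)*(2) = 36 - (16) = 20.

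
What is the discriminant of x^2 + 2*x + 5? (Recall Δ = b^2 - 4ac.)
Δ = -16

For a quadratic a x^2 + b x + c the discriminant is Δ = b^2 - 4ac = (2)^2 - 4*(1)*(5) = 4 - (20) = -16.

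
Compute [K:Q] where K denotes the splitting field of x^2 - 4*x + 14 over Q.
[K:Q] = 2

The discriminant of x^2 + (-4)*x + (14) is b^2 - 4c = 16 - (56) = -40. Since -40 is not a perfect square in Q, the polynomial is irreducible over Q. Its two roots generate a degree-2 extension, so [K:Q] = 2.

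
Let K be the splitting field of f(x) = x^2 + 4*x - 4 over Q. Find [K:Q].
[K:Q] = 2

The discriminant of x^2 + (4)*x + (-4) is b^2 - 4c = 16 - (-16) = 32. Since 32 is not a perfect square in Q, the polynomial is irreducible over Q. Its two roots generate a degree-2 extension, so [K:Q] = 2.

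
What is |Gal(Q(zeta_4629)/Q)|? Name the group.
|Gal(Q(zeta_4629)/Q)| = phi(4629) = 3084; group ≅ (Z/4629Z)^* ≅ Z/2Z × Z/1542Z

The n-th cyclotomic polynomial Φ_4629(x) is the minimal polynomial of zeta_4629 over Q and has degree phi(4629) = 3084. So Q(zeta_4629) is a degree-3084 Galois extension with Galois group (Z/4629Z)^*. By CRT, (Z/4629Z)^* ≅ (Z/3Z)^* × (Z/1543Z)^*. Each prime-power unit group is (Z/3Z)^* ≅ Z/2Z; (Z/1543Z)^* ≅ Z/1542Z. Hence Gal(Q(zeta_4629)/Q) ≅ Z/2Z × Z/1542Z.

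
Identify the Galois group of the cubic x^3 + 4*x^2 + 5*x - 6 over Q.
Gal(K/Q) = S_3 (symmetric group of order 6)

Compute the discriminant of x^3 + (4)*x^2 + (5)*x + (-6): Δ = -1696. Since Δ is not a rational square, the Galois group is not contained in A_3; it must be the full S_3 (irreducibility of the cubic rules out anything smaller).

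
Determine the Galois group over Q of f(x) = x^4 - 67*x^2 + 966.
Gal(K/Q) = V_4 (Klein four-group, Z/2Z × Z/2Z)

f factors as (x^2 - 21)(x^2 - 46), so the splitting field is K = Q(sqrt(21), sqrt(46)). The elements 21, 46, 966 are all non-squares in Q, so sqrt(21) and sqrt(46) generate independent quadratic extensions. Thus [K:Q] = 4 and Gal(K/Q) is generated by the two order-2 automorphisms sqrt(21) ↦ -sqrt(21) and sqrt(46) ↦ -sqrt(46), giving V_4.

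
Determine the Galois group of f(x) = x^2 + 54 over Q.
Gal(K/Q) = Z/2Z (cyclic of order 2)

x^2 + 54 is irreducible over Q since -54 is not a rational square. The splitting field Q(sqrt(-54)) has degree 2 over Q, and its unique nontrivial automorphism is sqrt(-54) ↦ -sqrt(-54). Hence Gal(Q(sqrt(-54))/Q) = Z/2Z.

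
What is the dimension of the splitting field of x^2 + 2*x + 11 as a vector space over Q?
[K:Q] = 2

The discriminant of x^2 + (2)*x + (11) is b^2 - 4c = 4 - (44) = -40. Since -40 is not a perfect square in Q, the polynomial is irreducible over Q. Its two roots generate a degree-2 extension, so [K:Q] = 2.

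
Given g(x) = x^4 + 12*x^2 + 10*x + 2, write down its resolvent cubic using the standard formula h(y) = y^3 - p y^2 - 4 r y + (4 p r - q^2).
h(y) = y^3 - 12*y^2 - 8*y - 4

Identify coefficients: p = 12, q = 10, r = 2.
Plug into h(y) = y^3 - p y^2 - 4 r y + (4 p r - q^2):
  h(y) = y^3 - (12) y^2 - 4*(2) y + (4*(12)*(2) - (10)^2)
       = y^3 + (-12) y^2 + (-8) y + (-4).
Simplifying: h(y) = y^3 - 12*y^2 - 8*y - 4.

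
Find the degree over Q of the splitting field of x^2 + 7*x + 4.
[K:Q] = 2

The discriminant of x^2 + (7)*x + (4) is b^2 - 4c = 49 - (16) = 33. Since 33 is not a perfect square in Q, the polynomial is irreducible over Q. Its two roots generate a degree-2 extension, so [K:Q] = 2.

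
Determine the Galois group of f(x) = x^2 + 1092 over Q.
Gal(K/Q) = Z/2Z (cyclic of order 2)

x^2 + 1092 is irreducible over Q since -1092 is not a rational square. The splitting field Q(sqrt(-1092)) has degree 2 over Q, and its unique nontrivial automorphism is sqrt(-1092) ↦ -sqrt(-1092). Hence Gal(Q(sqrt(-1092))/Q) = Z/2Z.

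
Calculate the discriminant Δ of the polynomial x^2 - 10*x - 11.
Δ = 144

For a quadratic a x^2 + b x + c the discriminant is Δ = b^2 - 4ac = (-10)^2 - 4*(1)*(-11) = 100 - (-44) = 144.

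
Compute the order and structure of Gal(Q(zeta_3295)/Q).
|Gal(Q(zeta_3295)/Q)| = phi(3295) = 2632; group ≅ (Z/3295Z)^* ≅ Z/4Z × Z/658Z

The n-th cyclotomic polynomial Φ_3295(x) is the minimal polynomial of zeta_3295 over Q and has degree phi(3295) = 2632. So Q(zeta_3295) is a degree-2632 Galois extension with Galois group (Z/3295Z)^*. By CRT, (Z/3295Z)^* ≅ (Z/5Z)^* × (Z/659Z)^*. Each prime-power unit group is (Z/5Z)^* ≅ Z/4Z; (Z/659Z)^* ≅ Z/658Z. Hence Gal(Q(zeta_3295)/Q) ≅ Z/4Z × Z/658Z.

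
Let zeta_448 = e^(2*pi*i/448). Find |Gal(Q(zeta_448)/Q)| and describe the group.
|Gal(Q(zeta_448)/Q)| = phi(448) = 192; group ≅ (Z/448Z)^* ≅ Z/2Z × Z/6Z × Z/16Z

The n-th cyclotomic polynomial Φ_448(x) is the minimal polynomial of zeta_448 over Q and has degree phi(448) = 192. So Q(zeta_448) is a degree-192 Galois extension with Galois group (Z/448Z)^*. By CRT, (Z/448Z)^* ≅ (Z/64Z)^* × (Z/7Z)^*. Each prime-power unit group is (Z/64Z)^* ≅ Z/2Z × Z/16Z; (Z/7Z)^* ≅ Z/6Z. Hence Gal(Q(zeta_448)/Q) ≅ Z/2Z × Z/6Z × Z/16Z.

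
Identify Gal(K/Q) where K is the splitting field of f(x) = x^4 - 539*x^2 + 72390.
Gal(K/Q) = V_4 (Klein four-group, Z/2Z × Z/2Z)

f factors as (x^2 - 254)(x^2 - 285), so the splitting field is K = Q(sqrt(254), sqrt(285)). The elements 254, 285, 72390 are all non-squares in Q, so sqrt(254) and sqrt(285) generate independent quadratic extensions. Thus [K:Q] = 4 and Gal(K/Q) is generated by the two order-2 automorphisms sqrt(254) ↦ -sqrt(254) and sqrt(285) ↦ -sqrt(285), giving V_4.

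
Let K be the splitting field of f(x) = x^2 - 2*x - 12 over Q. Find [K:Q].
[K:Q] = 2

The discriminant of x^2 + (-2)*x + (-12) is b^2 - 4c = 4 - (-48) = 52. Since 52 is not a perfect square in Q, the polynomial is irreducible over Q. Its two roots generate a degree-2 extension, so [K:Q] = 2.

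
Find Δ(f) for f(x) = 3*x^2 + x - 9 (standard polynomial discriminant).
Δ = 109

For a quadratic a x^2 + b x + c the discriminant is Δ = b^2 - 4ac = (1)^2 - 4*(3)*(-9) = 1 - (-108) = 109.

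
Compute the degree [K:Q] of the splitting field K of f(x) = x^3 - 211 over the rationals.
[K:Q] = 6

x^3 - 211 has one real root r = 211^(1/3) and two complex roots r*zeta_3, r*zeta_3^2 where zeta_3 = e^(2*pi*i/3). The splitting field is Q(r, zeta_3). [Q(r):Q] = 3 and [Q(zeta_3):Q] = 2 with gcd = 1, so [Q(r, zeta_3):Q] = 3 * 2 = 6.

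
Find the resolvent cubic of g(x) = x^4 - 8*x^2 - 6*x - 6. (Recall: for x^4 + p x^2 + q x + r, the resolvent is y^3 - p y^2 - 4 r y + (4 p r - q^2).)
h(y) = y^3 + 8*y^2 + 24*y + 156

Identify coefficients: p = -8, q = -6, r = -6.
Plug into h(y) = y^3 - p y^2 - 4 r y + (4 p r - q^2):
  h(y) = y^3 - (-8) y^2 - 4*(-6) y + (4*(-8)*(-6) - (-6)^2)
       = y^3 + (8) y^2 + (24) y + (156).
Simplifying: h(y) = y^3 + 8*y^2 + 24*y + 156.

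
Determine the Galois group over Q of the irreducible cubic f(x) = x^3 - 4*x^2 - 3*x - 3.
Gal(K/Q) = S_3 (symmetric group of order 6)

Compute the discriminant of x^3 + (-4)*x^2 + (-3)*x + (-3): Δ = -1407. Since Δ is not a rational square, the Galois group is not contained in A_3; it must be the full S_3 (irreducibility of the cubic rules out anything smaller).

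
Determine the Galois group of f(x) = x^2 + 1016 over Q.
Gal(K/Q) = Z/2Z (cyclic of order 2)

x^2 + 1016 is irreducible over Q since -1016 is not a rational square. The splitting field Q(sqrt(-1016)) has degree 2 over Q, and its unique nontrivial automorphism is sqrt(-1016) ↦ -sqrt(-1016). Hence Gal(Q(sqrt(-1016))/Q) = Z/2Z.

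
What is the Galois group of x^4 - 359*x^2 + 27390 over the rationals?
Gal(K/Q) = V_4 (Klein four-group, Z/2Z × Z/2Z)

f factors as (x^2 - 249)(x^2 - 110), so the splitting field is K = Q(sqrt(249), sqrt(110)). The elements 249, 110, 27390 are all non-squares in Q, so sqrt(249) and sqrt(110) generate independent quadratic extensions. Thus [K:Q] = 4 and Gal(K/Q) is generated by the two order-2 automorphisms sqrt(249) ↦ -sqrt(249) and sqrt(110) ↦ -sqrt(110), giving V_4.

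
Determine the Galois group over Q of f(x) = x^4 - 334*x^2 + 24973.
Gal(K/Q) = V_4 (Klein four-group, Z/2Z × Z/2Z)

f factors as (x^2 - 221)(x^2 - 113), so the splitting field is K = Q(sqrt(221), sqrt(113)). The elements 221, 113, 24973 are all non-squares in Q, so sqrt(221) and sqrt(113) generate independent quadratic extensions. Thus [K:Q] = 4 and Gal(K/Q) is generated by the two order-2 automorphisms sqrt(221) ↦ -sqrt(221) and sqrt(113) ↦ -sqrt(113), giving V_4.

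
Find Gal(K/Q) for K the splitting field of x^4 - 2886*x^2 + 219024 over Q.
Gal(K/Q) = Z/2Z (cyclic of order 2)

f factors as (x^2 - 78)(x^2 - 2808), so the splitting field is K = Q(sqrt(78), sqrt(2808)). The squarefree part of 78 is 78 and the squarefree part of 2808 is also 78, so sqrt(78) and sqrt(2808) are both rational multiples of sqrt(78). Hence Q(sqrt(78)) = Q(sqrt(2808)) = Q(sqrt(78)), and the splitting field collapses to a single degree-2 extension with Galois group Z/2Z.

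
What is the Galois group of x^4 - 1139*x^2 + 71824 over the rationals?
Gal(K/Q) = Z/2Z (cyclic of order 2)

f factors as (x^2 - 67)(x^2 - 1072), so the splitting field is K = Q(sqrt(67), sqrt(1072)). The squarefree part of 67 is 67 and the squarefree part of 1072 is also 67, so sqrt(67) and sqrt(1072) are both rational multiples of sqrt(67). Hence Q(sqrt(67)) = Q(sqrt(1072)) = Q(sqrt(67)), and the splitting field collapses to a single degree-2 extension with Galois group Z/2Z.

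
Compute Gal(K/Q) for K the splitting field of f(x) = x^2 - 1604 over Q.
Gal(K/Q) = Z/2Z (cyclic of order 2)

x^2 - 1604 is irreducible over Q since 1604 is not a rational square. The splitting field Q(sqrt(1604)) has degree 2 over Q, and its unique nontrivial automorphism is sqrt(1604) ↦ -sqrt(1604). Hence Gal(Q(sqrt(1604))/Q) = Z/2Z.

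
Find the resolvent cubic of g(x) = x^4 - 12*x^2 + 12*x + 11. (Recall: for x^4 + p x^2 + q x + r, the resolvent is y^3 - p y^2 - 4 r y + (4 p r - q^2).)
h(y) = y^3 + 12*y^2 - 44*y - 672

Identify coefficients: p = -12, q = 12, r = 11.
Plug into h(y) = y^3 - p y^2 - 4 r y + (4 p r - q^2):
  h(y) = y^3 - (-12) y^2 - 4*(11) y + (4*(-12)*(11) - (12)^2)
       = y^3 + (12) y^2 + (-44) y + (-672).
Simplifying: h(y) = y^3 + 12*y^2 - 44*y - 672.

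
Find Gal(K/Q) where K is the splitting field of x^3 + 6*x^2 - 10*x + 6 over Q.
Gal(K/Q) = S_3 (symmetric group of order 6)

Compute the discriminant of x^3 + (6)*x^2 + (-10)*x + (6): Δ = -5036. Since Δ is not a rational square, the Galois group is not contained in A_3; it must be the full S_3 (irreducibility of the cubic rules out anything smaller).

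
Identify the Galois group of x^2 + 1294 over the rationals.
Gal(K/Q) = Z/2Z (cyclic of order 2)

x^2 + 1294 is irreducible over Q since -1294 is not a rational square. The splitting field Q(sqrt(-1294)) has degree 2 over Q, and its unique nontrivial automorphism is sqrt(-1294) ↦ -sqrt(-1294). Hence Gal(Q(sqrt(-1294))/Q) = Z/2Z.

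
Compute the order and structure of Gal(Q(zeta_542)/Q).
|Gal(Q(zeta_542)/Q)| = phi(542) = 270; group ≅ (Z/542Z)^* ≅ Z/270Z

The n-th cyclotomic polynomial Φ_542(x) is the minimal polynomial of zeta_542 over Q and has degree phi(542) = 270. So Q(zeta_542) is a degree-270 Galois extension with Galois group (Z/542Z)^*. By CRT, (Z/542Z)^* ≅ (Z/2Z)^* × (Z/271Z)^*. Each prime-power unit group is (Z/2Z)^* ≅ trivial group (order 1); (Z/271Z)^* ≅ Z/270Z. Hence Gal(Q(zeta_542)/Q) ≅ Z/270Z.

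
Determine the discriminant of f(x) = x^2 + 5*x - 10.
Δ = 65

For a quadratic a x^2 + b x + c the discriminant is Δ = b^2 - 4ac = (5)^2 - 4*(1)*(-10) = 25 - (-40) = 65.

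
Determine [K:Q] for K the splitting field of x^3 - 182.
[K:Q] = 6

x^3 - 182 has one real root r = 182^(1/3) and two complex roots r*zeta_3, r*zeta_3^2 where zeta_3 = e^(2*pi*i/3). The splitting field is Q(r, zeta_3). [Q(r):Q] = 3 and [Q(zeta_3):Q] = 2 with gcd = 1, so [Q(r, zeta_3):Q] = 3 * 2 = 6.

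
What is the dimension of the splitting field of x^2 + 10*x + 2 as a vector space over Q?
[K:Q] = 2

The discriminant of x^2 + (10)*x + (2) is b^2 - 4c = 100 - (8) = 92. Since 92 is not a perfect square in Q, the polynomial is irreducible over Q. Its two roots generate a degree-2 extension, so [K:Q] = 2.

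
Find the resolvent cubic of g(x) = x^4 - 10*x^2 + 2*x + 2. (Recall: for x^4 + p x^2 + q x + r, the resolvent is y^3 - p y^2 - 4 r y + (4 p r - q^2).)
h(y) = y^3 + 10*y^2 - 8*y - 84

Identify coefficients: p = -10, q = 2, r = 2.
Plug into h(y) = y^3 - p y^2 - 4 r y + (4 p r - q^2):
  h(y) = y^3 - (-10) y^2 - 4*(2) y + (4*(-10)*(2) - (2)^2)
       = y^3 + (10) y^2 + (-8) y + (-84).
Simplifying: h(y) = y^3 + 10*y^2 - 8*y - 84.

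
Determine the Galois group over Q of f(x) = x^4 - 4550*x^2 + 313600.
Gal(K/Q) = Z/2Z (cyclic of order 2)

f factors as (x^2 - 4480)(x^2 - 70), so the splitting field is K = Q(sqrt(4480), sqrt(70)). The squarefree part of 4480 is 70 and the squarefree part of 70 is also 70, so sqrt(4480) and sqrt(70) are both rational multiples of sqrt(70). Hence Q(sqrt(4480)) = Q(sqrt(70)) = Q(sqrt(70)), and the splitting field collapses to a single degree-2 extension with Galois group Z/2Z.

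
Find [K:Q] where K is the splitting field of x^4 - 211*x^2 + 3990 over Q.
[K:Q] = 4

f factors as (x^2 - 190)(x^2 - 21); the splitting field is K = Q(sqrt(190), sqrt(21)). Since 190, 21, and 3990 are all non-squares in Q, the three subfields Q(sqrt(190)), Q(sqrt(21)), Q(sqrt(3990)) are distinct degree-2 extensions, so [K:Q] = 4 (Klein four Galois group).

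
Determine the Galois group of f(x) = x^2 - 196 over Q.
Gal(K/Q) = trivial group (order 1)

x^2 - 196 factors as (x - 14)(x + 14) over Q, so its splitting field is Q itself and the Galois group is trivial.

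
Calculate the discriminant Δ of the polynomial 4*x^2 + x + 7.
Δ = -111

For a quadratic a x^2 + b x + c the discriminant is Δ = b^2 - 4ac = (1)^2 - 4*(4)*(7) = 1 - (112) = -111.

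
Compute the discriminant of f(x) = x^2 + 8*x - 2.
Δ = 72

For a quadratic a x^2 + b x + c the discriminant is Δ = b^2 - 4ac = (8)^2 - 4*(1)*(-2) = 64 - (-8) = 72.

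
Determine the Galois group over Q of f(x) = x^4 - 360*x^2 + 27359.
Gal(K/Q) = V_4 (Klein four-group, Z/2Z × Z/2Z)

f factors as (x^2 - 109)(x^2 - 251), so the splitting field is K = Q(sqrt(109), sqrt(251)). The elements 109, 251, 27359 are all non-squares in Q, so sqrt(109) and sqrt(251) generate independent quadratic extensions. Thus [K:Q] = 4 and Gal(K/Q) is generated by the two order-2 automorphisms sqrt(109) ↦ -sqrt(109) and sqrt(251) ↦ -sqrt(251), giving V_4.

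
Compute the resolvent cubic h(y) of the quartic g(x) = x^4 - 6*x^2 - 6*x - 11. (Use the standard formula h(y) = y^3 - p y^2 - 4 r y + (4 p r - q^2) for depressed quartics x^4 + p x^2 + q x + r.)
h(y) = y^3 + 6*y^2 + 44*y + 228

Identify coefficients: p = -6, q = -6, r = -11.
Plug into h(y) = y^3 - p y^2 - 4 r y + (4 p r - q^2):
  h(y) = y^3 - (-6) y^2 - 4*(-11) y + (4*(-6)*(-11) - (-6)^2)
       = y^3 + (6) y^2 + (44) y + (228).
Simplifying: h(y) = y^3 + 6*y^2 + 44*y + 228.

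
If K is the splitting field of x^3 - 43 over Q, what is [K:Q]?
[K:Q] = 6

x^3 - 43 has one real root r = 43^(1/3) and two complex roots r*zeta_3, r*zeta_3^2 where zeta_3 = e^(2*pi*i/3). The splitting field is Q(r, zeta_3). [Q(r):Q] = 3 and [Q(zeta_3):Q] = 2 with gcd = 1, so [Q(r, zeta_3):Q] = 3 * 2 = 6.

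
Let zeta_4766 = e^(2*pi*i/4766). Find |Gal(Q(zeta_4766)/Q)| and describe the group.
|Gal(Q(zeta_4766)/Q)| = phi(4766) = 2382; group ≅ (Z/4766Z)^* ≅ Z/2382Z

The n-th cyclotomic polynomial Φ_4766(x) is the minimal polynomial of zeta_4766 over Q and has degree phi(4766) = 2382. So Q(zeta_4766) is a degree-2382 Galois extension with Galois group (Z/4766Z)^*. By CRT, (Z/4766Z)^* ≅ (Z/2Z)^* × (Z/2383Z)^*. Each prime-power unit group is (Z/2Z)^* ≅ trivial group (order 1); (Z/2383Z)^* ≅ Z/2382Z. Hence Gal(Q(zeta_4766)/Q) ≅ Z/2382Z.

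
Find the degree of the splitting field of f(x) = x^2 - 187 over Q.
[K:Q] = 2

The polynomial x^2 - 187 is irreducible over Q since 187 is not a perfect square. Its splitting field is Q(sqrt(187)), which has degree 2 over Q.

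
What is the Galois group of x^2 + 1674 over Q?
Gal(K/Q) = Z/2Z (cyclic of order 2)

x^2 + 1674 is irreducible over Q since -1674 is not a rational square. The splitting field Q(sqrt(-1674)) has degree 2 over Q, and its unique nontrivial automorphism is sqrt(-1674) ↦ -sqrt(-1674). Hence Gal(Q(sqrt(-1674))/Q) = Z/2Z.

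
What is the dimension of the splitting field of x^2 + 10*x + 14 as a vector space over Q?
[K:Q] = 2

The discriminant of x^2 + (10)*x + (14) is b^2 - 4c = 100 - (56) = 44. Since 44 is not a perfect square in Q, the polynomial is irreducible over Q. Its two roots generate a degree-2 extension, so [K:Q] = 2.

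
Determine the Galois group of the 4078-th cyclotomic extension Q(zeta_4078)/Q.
|Gal(Q(zeta_4078)/Q)| = phi(4078) = 2038; group ≅ (Z/4078Z)^* ≅ Z/2038Z

The n-th cyclotomic polynomial Φ_4078(x) is the minimal polynomial of zeta_4078 over Q and has degree phi(4078) = 2038. So Q(zeta_4078) is a degree-2038 Galois extension with Galois group (Z/4078Z)^*. By CRT, (Z/4078Z)^* ≅ (Z/2Z)^* × (Z/2039Z)^*. Each prime-power unit group is (Z/2Z)^* ≅ trivial group (order 1); (Z/2039Z)^* ≅ Z/2038Z. Hence Gal(Q(zeta_4078)/Q) ≅ Z/2038Z.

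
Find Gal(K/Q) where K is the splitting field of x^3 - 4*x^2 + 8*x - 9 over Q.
Gal(K/Q) = S_3 (symmetric group of order 6)

Compute the discriminant of x^3 + (-4)*x^2 + (8)*x + (-9): Δ = -331. Since Δ is not a rational square, the Galois group is not contained in A_3; it must be the full S_3 (irreducibility of the cubic rules out anything smaller).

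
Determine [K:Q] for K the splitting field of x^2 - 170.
[K:Q] = 2

The polynomial x^2 - 170 is irreducible over Q since 170 is not a perfect square. Its splitting field is Q(sqrt(170)), which has degree 2 over Q.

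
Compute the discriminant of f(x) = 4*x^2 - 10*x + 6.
Δ = 4

For a quadratic a x^2 + b x + c the discriminant is Δ = b^2 - 4ac = (-10)^2 - 4*(4)*(6) = 100 - (96) = 4.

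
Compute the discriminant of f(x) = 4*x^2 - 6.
Δ = 96

For a quadratic a x^2 + b x + c the discriminant is Δ = b^2 - 4ac = (0)^2 - 4*(4)*(-6) = 0 - (-96) = 96.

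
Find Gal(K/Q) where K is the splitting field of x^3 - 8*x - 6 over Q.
Gal(K/Q) = S_3 (symmetric group of order 6)

Compute the discriminant of x^3 + (0)*x^2 + (-8)*x + (-6): Δ = 1076. Since Δ is not a rational square, the Galois group is not contained in A_3; it must be the full S_3 (irreducibility of the cubic rules out anything smaller).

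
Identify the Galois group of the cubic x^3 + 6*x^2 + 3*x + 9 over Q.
Gal(K/Q) = S_3 (symmetric group of order 6)

Compute the discriminant of x^3 + (6)*x^2 + (3)*x + (9): Δ = -6831. Since Δ is not a rational square, the Galois group is not contained in A_3; it must be the full S_3 (irreducibility of the cubic rules out anything smaller).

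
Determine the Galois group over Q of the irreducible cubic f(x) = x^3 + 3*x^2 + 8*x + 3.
Gal(K/Q) = S_3 (symmetric group of order 6)

Compute the discriminant of x^3 + (3)*x^2 + (8)*x + (3): Δ = -743. Since Δ is not a rational square, the Galois group is not contained in A_3; it must be the full S_3 (irreducibility of the cubic rules out anything smaller).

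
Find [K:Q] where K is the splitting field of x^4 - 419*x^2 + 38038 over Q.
[K:Q] = 4

f factors as (x^2 - 286)(x^2 - 133); the splitting field is K = Q(sqrt(286), sqrt(133)). Since 286, 133, and 38038 are all non-squares in Q, the three subfields Q(sqrt(286)), Q(sqrt(133)), Q(sqrt(38038)) are distinct degree-2 extensions, so [K:Q] = 4 (Klein four Galois group).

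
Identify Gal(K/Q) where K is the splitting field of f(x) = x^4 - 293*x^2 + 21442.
Gal(K/Q) = V_4 (Klein four-group, Z/2Z × Z/2Z)

f factors as (x^2 - 151)(x^2 - 142), so the splitting field is K = Q(sqrt(151), sqrt(142)). The elements 151, 142, 21442 are all non-squares in Q, so sqrt(151) and sqrt(142) generate independent quadratic extensions. Thus [K:Q] = 4 and Gal(K/Q) is generated by the two order-2 automorphisms sqrt(151) ↦ -sqrt(151) and sqrt(142) ↦ -sqrt(142), giving V_4.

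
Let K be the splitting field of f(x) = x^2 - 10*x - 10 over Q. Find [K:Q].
[K:Q] = 2

The discriminant of x^2 + (-10)*x + (-10) is b^2 - 4c = 100 - (-40) = 140. Since 140 is not a perfect square in Q, the polynomial is irreducible over Q. Its two roots generate a degree-2 extension, so [K:Q] = 2.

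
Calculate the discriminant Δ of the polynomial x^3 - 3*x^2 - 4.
Δ = -864

For x^3 + a x^2 + b x + c the discriminant is Δ = 18 a b c - 4 a^3 c + a^2 b^2 - 4 b^3 - 27 c^2.
Plug a = -3, b = 0, c = -4:
  18*(-3)*(0)*(-4) - 4*(-3)^3*(-4) + (-3)^2*(0)^2 - 4*(0)^3 - 27*(-4)^2
  = 0 + (-432) + 0 + (0) + (-432)
  = -864.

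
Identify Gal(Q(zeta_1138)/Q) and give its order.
|Gal(Q(zeta_1138)/Q)| = phi(1138) = 568; group ≅ (Z/1138Z)^* ≅ Z/568Z

The n-th cyclotomic polynomial Φ_1138(x) is the minimal polynomial of zeta_1138 over Q and has degree phi(1138) = 568. So Q(zeta_1138) is a degree-568 Galois extension with Galois group (Z/1138Z)^*. By CRT, (Z/1138Z)^* ≅ (Z/2Z)^* × (Z/569Z)^*. Each prime-power unit group is (Z/2Z)^* ≅ trivial group (order 1); (Z/569Z)^* ≅ Z/568Z. Hence Gal(Q(zeta_1138)/Q) ≅ Z/568Z.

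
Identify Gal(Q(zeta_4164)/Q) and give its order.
|Gal(Q(zeta_4164)/Q)| = phi(4164) = 1384; group ≅ (Z/4164Z)^* ≅ Z/2Z × Z/2Z × Z/346Z

The n-th cyclotomic polynomial Φ_4164(x) is the minimal polynomial of zeta_4164 over Q and has degree phi(4164) = 1384. So Q(zeta_4164) is a degree-1384 Galois extension with Galois group (Z/4164Z)^*. By CRT, (Z/4164Z)^* ≅ (Z/4Z)^* × (Z/3Z)^* × (Z/347Z)^*. Each prime-power unit group is (Z/4Z)^* ≅ Z/2Z; (Z/3Z)^* ≅ Z/2Z; (Z/347Z)^* ≅ Z/346Z. Hence Gal(Q(zeta_4164)/Q) ≅ Z/2Z × Z/2Z × Z/346Z.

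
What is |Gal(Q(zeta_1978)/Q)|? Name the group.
|Gal(Q(zeta_1978)/Q)| = phi(1978) = 924; group ≅ (Z/1978Z)^* ≅ Z/22Z × Z/42Z

The n-th cyclotomic polynomial Φ_1978(x) is the minimal polynomial of zeta_1978 over Q and has degree phi(1978) = 924. So Q(zeta_1978) is a degree-924 Galois extension with Galois group (Z/1978Z)^*. By CRT, (Z/1978Z)^* ≅ (Z/2Z)^* × (Z/23Z)^* × (Z/43Z)^*. Each prime-power unit group is (Z/2Z)^* ≅ trivial group (order 1); (Z/23Z)^* ≅ Z/22Z; (Z/43Z)^* ≅ Z/42Z. Hence Gal(Q(zeta_1978)/Q) ≅ Z/22Z × Z/42Z.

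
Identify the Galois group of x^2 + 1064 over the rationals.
Gal(K/Q) = Z/2Z (cyclic of order 2)

x^2 + 1064 is irreducible over Q since -1064 is not a rational square. The splitting field Q(sqrt(-1064)) has degree 2 over Q, and its unique nontrivial automorphism is sqrt(-1064) ↦ -sqrt(-1064). Hence Gal(Q(sqrt(-1064))/Q) = Z/2Z.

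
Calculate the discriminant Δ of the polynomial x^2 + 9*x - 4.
Δ = 97

For a quadratic a x^2 + b x + c the discriminant is Δ = b^2 - 4ac = (9)^2 - 4*(1)*(-4) = 81 - (-16) = 97.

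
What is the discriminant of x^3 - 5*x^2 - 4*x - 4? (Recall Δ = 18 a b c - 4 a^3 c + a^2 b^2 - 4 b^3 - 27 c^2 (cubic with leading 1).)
Δ = -3216

For x^3 + a x^2 + b x + c the discriminant is Δ = 18 a b c - 4 a^3 c + a^2 b^2 - 4 b^3 - 27 c^2.
Plug a = -5, b = -4, c = -4:
  18*(-5)*(-4)*(-4) - 4*(-5)^3*(-4) + (-5)^2*(-4)^2 - 4*(-4)^3 - 27*(-4)^2
  = -1440 + (-2000) + 400 + (256) + (-432)
  = -3216.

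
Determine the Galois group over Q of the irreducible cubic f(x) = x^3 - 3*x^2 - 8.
Gal(K/Q) = S_3 (symmetric group of order 6)

Compute the discriminant of x^3 + (-3)*x^2 + (0)*x + (-8): Δ = -2592. Since Δ is not a rational square, the Galois group is not contained in A_3; it must be the full S_3 (irreducibility of the cubic rules out anything smaller).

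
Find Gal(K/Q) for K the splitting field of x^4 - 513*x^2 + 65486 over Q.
Gal(K/Q) = V_4 (Klein four-group, Z/2Z × Z/2Z)

f factors as (x^2 - 274)(x^2 - 239), so the splitting field is K = Q(sqrt(274), sqrt(239)). The elements 274, 239, 65486 are all non-squares in Q, so sqrt(274) and sqrt(239) generate independent quadratic extensions. Thus [K:Q] = 4 and Gal(K/Q) is generated by the two order-2 automorphisms sqrt(274) ↦ -sqrt(274) and sqrt(239) ↦ -sqrt(239), giving V_4.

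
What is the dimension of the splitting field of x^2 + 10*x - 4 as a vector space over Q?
[K:Q] = 2

The discriminant of x^2 + (10)*x + (-4) is b^2 - 4c = 100 - (-16) = 116. Since 116 is not a perfect square in Q, the polynomial is irreducible over Q. Its two roots generate a degree-2 extension, so [K:Q] = 2.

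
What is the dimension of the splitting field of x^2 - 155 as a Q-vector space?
[K:Q] = 2

The polynomial x^2 - 155 is irreducible over Q since 155 is not a perfect square. Its splitting field is Q(sqrt(155)), which has degree 2 over Q.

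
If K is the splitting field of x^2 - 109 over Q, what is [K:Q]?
[K:Q] = 2

The polynomial x^2 - 109 is irreducible over Q since 109 is not a perfect square. Its splitting field is Q(sqrt(109)), which has degree 2 over Q.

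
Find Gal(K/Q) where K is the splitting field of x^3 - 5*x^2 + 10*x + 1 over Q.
Gal(K/Q) = S_3 (symmetric group of order 6)

Compute the discriminant of x^3 + (-5)*x^2 + (10)*x + (1): Δ = -1927. Since Δ is not a rational square, the Galois group is not contained in A_3; it must be the full S_3 (irreducibility of the cubic rules out anything smaller).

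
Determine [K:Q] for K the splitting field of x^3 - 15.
[K:Q] = 6

x^3 - 15 has one real root r = 15^(1/3) and two complex roots r*zeta_3, r*zeta_3^2 where zeta_3 = e^(2*pi*i/3). The splitting field is Q(r, zeta_3). [Q(r):Q] = 3 and [Q(zeta_3):Q] = 2 with gcd = 1, so [Q(r, zeta_3):Q] = 3 * 2 = 6.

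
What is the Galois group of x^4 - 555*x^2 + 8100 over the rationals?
Gal(K/Q) = Z/2Z (cyclic of order 2)

f factors as (x^2 - 15)(x^2 - 540), so the splitting field is K = Q(sqrt(15), sqrt(540)). The squarefree part of 15 is 15 and the squarefree part of 540 is also 15, so sqrt(15) and sqrt(540) are both rational multiples of sqrt(15). Hence Q(sqrt(15)) = Q(sqrt(540)) = Q(sqrt(15)), and the splitting field collapses to a single degree-2 extension with Galois group Z/2Z.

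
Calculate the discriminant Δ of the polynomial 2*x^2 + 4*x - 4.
Δ = 48

For a quadratic a x^2 + b x + c the discriminant is Δ = b^2 - 4ac = (4)^2 - 4*(2)*(-4) = 16 - (-32) = 48.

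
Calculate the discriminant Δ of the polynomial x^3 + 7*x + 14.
Δ = -6664

For a depressed cubic x^3 + p x + q the discriminant is Δ = -4 p^3 - 27 q^2 = -4*(7)^3 - 27*(14)^2 = -1372 - 5292 = -6664.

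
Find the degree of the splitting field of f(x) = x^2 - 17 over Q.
[K:Q] = 2

The polynomial x^2 - 17 is irreducible over Q since 17 is not a perfect square. Its splitting field is Q(sqrt(17)), which has degree 2 over Q.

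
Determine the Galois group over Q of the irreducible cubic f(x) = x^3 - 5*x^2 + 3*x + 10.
Gal(K/Q) = S_3 (symmetric group of order 6)

Compute the discriminant of x^3 + (-5)*x^2 + (3)*x + (10): Δ = -283. Since Δ is not a rational square, the Galois group is not contained in A_3; it must be the full S_3 (irreducibility of the cubic rules out anything smaller).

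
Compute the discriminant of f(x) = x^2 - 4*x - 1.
Δ = 20

For a quadratic a x^2 + b x + c the discriminant is Δ = b^2 - 4ac = (-4)^2 - 4*(1)*(-1) = 16 - (-4) = 20.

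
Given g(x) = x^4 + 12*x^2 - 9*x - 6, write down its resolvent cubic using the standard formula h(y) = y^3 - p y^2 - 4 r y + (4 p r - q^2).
h(y) = y^3 - 12*y^2 + 24*y - 369

Identify coefficients: p = 12, q = -9, r = -6.
Plug into h(y) = y^3 - p y^2 - 4 r y + (4 p r - q^2):
  h(y) = y^3 - (12) y^2 - 4*(-6) y + (4*(12)*(-6) - (-9)^2)
       = y^3 + (-12) y^2 + (24) y + (-369).
Simplifying: h(y) = y^3 - 12*y^2 + 24*y - 369.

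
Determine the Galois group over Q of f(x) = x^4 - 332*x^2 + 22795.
Gal(K/Q) = V_4 (Klein four-group, Z/2Z × Z/2Z)

f factors as (x^2 - 97)(x^2 - 235), so the splitting field is K = Q(sqrt(97), sqrt(235)). The elements 97, 235, 22795 are all non-squares in Q, so sqrt(97) and sqrt(235) generate independent quadratic extensions. Thus [K:Q] = 4 and Gal(K/Q) is generated by the two order-2 automorphisms sqrt(97) ↦ -sqrt(97) and sqrt(235) ↦ -sqrt(235), giving V_4.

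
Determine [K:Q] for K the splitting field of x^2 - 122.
[K:Q] = 2

The polynomial x^2 - 122 is irreducible over Q since 122 is not a perfect square. Its splitting field is Q(sqrt(122)), which has degree 2 over Q.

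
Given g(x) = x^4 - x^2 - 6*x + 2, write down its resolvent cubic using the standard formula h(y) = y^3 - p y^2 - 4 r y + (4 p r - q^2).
h(y) = y^3 + y^2 - 8*y - 44

Identify coefficients: p = -1, q = -6, r = 2.
Plug into h(y) = y^3 - p y^2 - 4 r y + (4 p r - q^2):
  h(y) = y^3 - (-1) y^2 - 4*(2) y + (4*(-1)*(2) - (-6)^2)
       = y^3 + (1) y^2 + (-8) y + (-44).
Simplifying: h(y) = y^3 + y^2 - 8*y - 44.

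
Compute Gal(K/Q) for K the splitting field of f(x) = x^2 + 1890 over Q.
Gal(K/Q) = Z/2Z (cyclic of order 2)

x^2 + 1890 is irreducible over Q since -1890 is not a rational square. The splitting field Q(sqrt(-1890)) has degree 2 over Q, and its unique nontrivial automorphism is sqrt(-1890) ↦ -sqrt(-1890). Hence Gal(Q(sqrt(-1890))/Q) = Z/2Z.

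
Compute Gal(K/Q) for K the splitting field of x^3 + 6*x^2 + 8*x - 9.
Gal(K/Q) = S_3 (symmetric group of order 6)

Compute the discriminant of x^3 + (6)*x^2 + (8)*x + (-9): Δ = -1931. Since Δ is not a rational square, the Galois group is not contained in A_3; it must be the full S_3 (irreducibility of the cubic rules out anything smaller).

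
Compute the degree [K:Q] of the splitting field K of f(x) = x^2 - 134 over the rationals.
[K:Q] = 2

The polynomial x^2 - 134 is irreducible over Q since 134 is not a perfect square. Its splitting field is Q(sqrt(134)), which has degree 2 over Q.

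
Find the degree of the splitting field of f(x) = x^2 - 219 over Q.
[K:Q] = 2

The polynomial x^2 - 219 is irreducible over Q since 219 is not a perfect square. Its splitting field is Q(sqrt(219)), which has degree 2 over Q.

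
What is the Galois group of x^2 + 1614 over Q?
Gal(K/Q) = Z/2Z (cyclic of order 2)

x^2 + 1614 is irreducible over Q since -1614 is not a rational square. The splitting field Q(sqrt(-1614)) has degree 2 over Q, and its unique nontrivial automorphism is sqrt(-1614) ↦ -sqrt(-1614). Hence Gal(Q(sqrt(-1614))/Q) = Z/2Z.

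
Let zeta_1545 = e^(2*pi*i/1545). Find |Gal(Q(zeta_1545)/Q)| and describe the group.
|Gal(Q(zeta_1545)/Q)| = phi(1545) = 816; group ≅ (Z/1545Z)^* ≅ Z/2Z × Z/4Z × Z/102Z

The n-th cyclotomic polynomial Φ_1545(x) is the minimal polynomial of zeta_1545 over Q and has degree phi(1545) = 816. So Q(zeta_1545) is a degree-816 Galois extension with Galois group (Z/1545Z)^*. By CRT, (Z/1545Z)^* ≅ (Z/3Z)^* × (Z/5Z)^* × (Z/103Z)^*. Each prime-power unit group is (Z/3Z)^* ≅ Z/2Z; (Z/5Z)^* ≅ Z/4Z; (Z/103Z)^* ≅ Z/102Z. Hence Gal(Q(zeta_1545)/Q) ≅ Z/2Z × Z/4Z × Z/102Z.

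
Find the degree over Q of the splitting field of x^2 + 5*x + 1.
[K:Q] = 2

The discriminant of x^2 + (5)*x + (1) is b^2 - 4c = 25 - (4) = 21. Since 21 is not a perfect square in Q, the polynomial is irreducible over Q. Its two roots generate a degree-2 extension, so [K:Q] = 2.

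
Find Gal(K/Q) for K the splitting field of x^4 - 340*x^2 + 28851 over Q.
Gal(K/Q) = V_4 (Klein four-group, Z/2Z × Z/2Z)

f factors as (x^2 - 163)(x^2 - 177), so the splitting field is K = Q(sqrt(163), sqrt(177)). The elements 163, 177, 28851 are all non-squares in Q, so sqrt(163) and sqrt(177) generate independent quadratic extensions. Thus [K:Q] = 4 and Gal(K/Q) is generated by the two order-2 automorphisms sqrt(163) ↦ -sqrt(163) and sqrt(177) ↦ -sqrt(177), giving V_4.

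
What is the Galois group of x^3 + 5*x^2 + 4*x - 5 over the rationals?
Gal(K/Q) = A_3 (cyclic of order 3)

Compute the discriminant of x^3 + (5)*x^2 + (4)*x + (-5): Δ = 169. Since Δ is a perfect square (Δ = 13^2), the Galois group is contained in A_3. Irreducibility forces the group to be transitive on three roots, so Gal = A_3.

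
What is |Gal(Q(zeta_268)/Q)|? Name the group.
|Gal(Q(zeta_268)/Q)| = phi(268) = 132; group ≅ (Z/268Z)^* ≅ Z/2Z × Z/66Z

The n-th cyclotomic polynomial Φ_268(x) is the minimal polynomial of zeta_268 over Q and has degree phi(268) = 132. So Q(zeta_268) is a degree-132 Galois extension with Galois group (Z/268Z)^*. By CRT, (Z/268Z)^* ≅ (Z/4Z)^* × (Z/67Z)^*. Each prime-power unit group is (Z/4Z)^* ≅ Z/2Z; (Z/67Z)^* ≅ Z/66Z. Hence Gal(Q(zeta_268)/Q) ≅ Z/2Z × Z/66Z.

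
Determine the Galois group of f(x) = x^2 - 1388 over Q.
Gal(K/Q) = Z/2Z (cyclic of order 2)

x^2 - 1388 is irreducible over Q since 1388 is not a rational square. The splitting field Q(sqrt(1388)) has degree 2 over Q, and its unique nontrivial automorphism is sqrt(1388) ↦ -sqrt(1388). Hence Gal(Q(sqrt(1388))/Q) = Z/2Z.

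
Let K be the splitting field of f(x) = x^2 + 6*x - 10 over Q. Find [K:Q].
[K:Q] = 2

The discriminant of x^2 + (6)*x + (-10) is b^2 - 4c = 36 - (-40) = 76. Since 76 is not a perfect square in Q, the polynomial is irreducible over Q. Its two roots generate a degree-2 extension, so [K:Q] = 2.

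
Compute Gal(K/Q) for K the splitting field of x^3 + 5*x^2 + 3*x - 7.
Gal(K/Q) = S_3 (symmetric group of order 6)

Compute the discriminant of x^3 + (5)*x^2 + (3)*x + (-7): Δ = 404. Since Δ is not a rational square, the Galois group is not contained in A_3; it must be the full S_3 (irreducibility of the cubic rules out anything smaller).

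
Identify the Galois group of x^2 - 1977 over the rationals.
Gal(K/Q) = Z/2Z (cyclic of order 2)

x^2 - 1977 is irreducible over Q since 1977 is not a rational square. The splitting field Q(sqrt(1977)) has degree 2 over Q, and its unique nontrivial automorphism is sqrt(1977) ↦ -sqrt(1977). Hence Gal(Q(sqrt(1977))/Q) = Z/2Z.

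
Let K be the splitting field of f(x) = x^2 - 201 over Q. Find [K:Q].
[K:Q] = 2

The polynomial x^2 - 201 is irreducible over Q since 201 is not a perfect square. Its splitting field is Q(sqrt(201)), which has degree 2 over Q.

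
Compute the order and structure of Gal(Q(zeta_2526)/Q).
|Gal(Q(zeta_2526)/Q)| = phi(2526) = 840; group ≅ (Z/2526Z)^* ≅ Z/2Z × Z/420Z

The n-th cyclotomic polynomial Φ_2526(x) is the minimal polynomial of zeta_2526 over Q and has degree phi(2526) = 840. So Q(zeta_2526) is a degree-840 Galois extension with Galois group (Z/2526Z)^*. By CRT, (Z/2526Z)^* ≅ (Z/2Z)^* × (Z/3Z)^* × (Z/421Z)^*. Each prime-power unit group is (Z/2Z)^* ≅ trivial group (order 1); (Z/3Z)^* ≅ Z/2Z; (Z/421Z)^* ≅ Z/420Z. Hence Gal(Q(zeta_2526)/Q) ≅ Z/2Z × Z/420Z.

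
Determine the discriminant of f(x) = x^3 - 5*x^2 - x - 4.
Δ = -2763

For x^3 + a x^2 + b x + c the discriminant is Δ = 18 a b c - 4 a^3 c + a^2 b^2 - 4 b^3 - 27 c^2.
Plug a = -5, b = -1, c = -4:
  18*(-5)*(-1)*(-4) - 4*(-5)^3*(-4) + (-5)^2*(-1)^2 - 4*(-1)^3 - 27*(-4)^2
  = -360 + (-2000) + 25 + (4) + (-432)
  = -2763.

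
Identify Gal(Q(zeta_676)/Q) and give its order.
|Gal(Q(zeta_676)/Q)| = phi(676) = 312; group ≅ (Z/676Z)^* ≅ Z/2Z × Z/156Z

The n-th cyclotomic polynomial Φ_676(x) is the minimal polynomial of zeta_676 over Q and has degree phi(676) = 312. So Q(zeta_676) is a degree-312 Galois extension with Galois group (Z/676Z)^*. By CRT, (Z/676Z)^* ≅ (Z/4Z)^* × (Z/169Z)^*. Each prime-power unit group is (Z/4Z)^* ≅ Z/2Z; (Z/169Z)^* ≅ Z/156Z. Hence Gal(Q(zeta_676)/Q) ≅ Z/2Z × Z/156Z.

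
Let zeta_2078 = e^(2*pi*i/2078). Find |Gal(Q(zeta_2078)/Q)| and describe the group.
|Gal(Q(zeta_2078)/Q)| = phi(2078) = 1038; group ≅ (Z/2078Z)^* ≅ Z/1038Z

The n-th cyclotomic polynomial Φ_2078(x) is the minimal polynomial of zeta_2078 over Q and has degree phi(2078) = 1038. So Q(zeta_2078) is a degree-1038 Galois extension with Galois group (Z/2078Z)^*. By CRT, (Z/2078Z)^* ≅ (Z/2Z)^* × (Z/1039Z)^*. Each prime-power unit group is (Z/2Z)^* ≅ trivial group (order 1); (Z/1039Z)^* ≅ Z/1038Z. Hence Gal(Q(zeta_2078)/Q) ≅ Z/1038Z.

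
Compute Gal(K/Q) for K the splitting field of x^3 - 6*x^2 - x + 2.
Gal(K/Q) = S_3 (symmetric group of order 6)

Compute the discriminant of x^3 + (-6)*x^2 + (-1)*x + (2): Δ = 1876. Since Δ is not a rational square, the Galois group is not contained in A_3; it must be the full S_3 (irreducibility of the cubic rules out anything smaller).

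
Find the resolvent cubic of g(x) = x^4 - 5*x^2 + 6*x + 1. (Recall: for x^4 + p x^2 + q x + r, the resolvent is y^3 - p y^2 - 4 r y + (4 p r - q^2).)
h(y) = y^3 + 5*y^2 - 4*y - 56

Identify coefficients: p = -5, q = 6, r = 1.
Plug into h(y) = y^3 - p y^2 - 4 r y + (4 p r - q^2):
  h(y) = y^3 - (-5) y^2 - 4*(1) y + (4*(-5)*(1) - (6)^2)
       = y^3 + (5) y^2 + (-4) y + (-56).
Simplifying: h(y) = y^3 + 5*y^2 - 4*y - 56.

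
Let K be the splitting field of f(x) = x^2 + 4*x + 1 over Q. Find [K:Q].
[K:Q] = 2

The discriminant of x^2 + (4)*x + (1) is b^2 - 4c = 16 - (4) = 12. Since 12 is not a perfect square in Q, the polynomial is irreducible over Q. Its two roots generate a degree-2 extension, so [K:Q] = 2.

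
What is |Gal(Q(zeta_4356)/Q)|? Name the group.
|Gal(Q(zeta_4356)/Q)| = phi(4356) = 1320; group ≅ (Z/4356Z)^* ≅ Z/2Z × Z/6Z × Z/110Z

The n-th cyclotomic polynomial Φ_4356(x) is the minimal polynomial of zeta_4356 over Q and has degree phi(4356) = 1320. So Q(zeta_4356) is a degree-1320 Galois extension with Galois group (Z/4356Z)^*. By CRT, (Z/4356Z)^* ≅ (Z/4Z)^* × (Z/9Z)^* × (Z/121Z)^*. Each prime-power unit group is (Z/4Z)^* ≅ Z/2Z; (Z/9Z)^* ≅ Z/6Z; (Z/121Z)^* ≅ Z/110Z. Hence Gal(Q(zeta_4356)/Q) ≅ Z/2Z × Z/6Z × Z/110Z.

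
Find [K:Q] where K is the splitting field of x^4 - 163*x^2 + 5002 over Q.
[K:Q] = 4

f factors as (x^2 - 122)(x^2 - 41); the splitting field is K = Q(sqrt(122), sqrt(41)). Since 122, 41, and 5002 are all non-squares in Q, the three subfields Q(sqrt(122)), Q(sqrt(41)), Q(sqrt(5002)) are distinct degree-2 extensions, so [K:Q] = 4 (Klein four Galois group).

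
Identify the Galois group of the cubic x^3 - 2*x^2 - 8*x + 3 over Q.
Gal(K/Q) = S_3 (symmetric group of order 6)

Compute the discriminant of x^3 + (-2)*x^2 + (-8)*x + (3): Δ = 3021. Since Δ is not a rational square, the Galois group is not contained in A_3; it must be the full S_3 (irreducibility of the cubic rules out anything smaller).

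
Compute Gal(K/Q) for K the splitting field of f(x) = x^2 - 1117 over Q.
Gal(K/Q) = Z/2Z (cyclic of order 2)

x^2 - 1117 is irreducible over Q since 1117 is not a rational square. The splitting field Q(sqrt(1117)) has degree 2 over Q, and its unique nontrivial automorphism is sqrt(1117) ↦ -sqrt(1117). Hence Gal(Q(sqrt(1117))/Q) = Z/2Z.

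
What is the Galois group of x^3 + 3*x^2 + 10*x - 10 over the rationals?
Gal(K/Q) = S_3 (symmetric group of order 6)

Compute the discriminant of x^3 + (3)*x^2 + (10)*x + (-10): Δ = -10120. Since Δ is not a rational square, the Galois group is not contained in A_3; it must be the full S_3 (irreducibility of the cubic rules out anything smaller).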